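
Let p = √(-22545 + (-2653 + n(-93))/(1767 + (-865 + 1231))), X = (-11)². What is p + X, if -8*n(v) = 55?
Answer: 121 + I*√20262402374/948 ≈ 121.0 + 150.15*I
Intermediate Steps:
n(v) = -55/8 (n(v) = -⅛*55 = -55/8)
X = 121
p = I*√20262402374/948 (p = √(-22545 + (-2653 - 55/8)/(1767 + (-865 + 1231))) = √(-22545 - 21279/(8*(1767 + 366))) = √(-22545 - 21279/8/2133) = √(-22545 - 21279/8*1/2133) = √(-22545 - 7093/5688) = √(-128243053/5688) = I*√20262402374/948 ≈ 150.15*I)
p + X = I*√20262402374/948 + 121 = 121 + I*√20262402374/948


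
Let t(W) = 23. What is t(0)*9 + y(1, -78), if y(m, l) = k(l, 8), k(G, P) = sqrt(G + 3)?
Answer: 207 + 5*I*sqrt(3) ≈ 207.0 + 8.6602*I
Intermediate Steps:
k(G, P) = sqrt(3 + G)
y(m, l) = sqrt(3 + l)
t(0)*9 + y(1, -78) = 23*9 + sqrt(3 - 78) = 207 + sqrt(-75) = 207 + 5*I*sqrt(3)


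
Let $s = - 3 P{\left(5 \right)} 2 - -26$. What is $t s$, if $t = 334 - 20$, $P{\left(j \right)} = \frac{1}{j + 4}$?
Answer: $\frac{23864}{3} \approx 7954.7$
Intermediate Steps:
$P{\left(j \right)} = \frac{1}{4 + j}$
$t = 314$
$s = \frac{76}{3}$ ($s = - \frac{3}{4 + 5} \cdot 2 - -26 = - \frac{3}{9} \cdot 2 + 26 = \left(-3\right) \frac{1}{9} \cdot 2 + 26 = \left(- \frac{1}{3}\right) 2 + 26 = - \frac{2}{3} + 26 = \frac{76}{3} \approx 25.333$)
$t s = 314 \cdot \frac{76}{3} = \frac{23864}{3}$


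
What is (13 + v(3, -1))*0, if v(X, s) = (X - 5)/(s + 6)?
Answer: 0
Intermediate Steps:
v(X, s) = (-5 + X)/(6 + s)
(13 + v(3, -1))*0 = (13 + (-5 + 3)/(6 - 1))*0 = (13 - 2/5)*0 = (13 + (⅕)*(-2))*0 = (13 - ⅖)*0 = (63/5)*0 = 0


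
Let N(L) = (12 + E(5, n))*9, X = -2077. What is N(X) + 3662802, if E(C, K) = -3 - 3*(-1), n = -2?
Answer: 3662910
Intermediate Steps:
E(C, K) = 0 (E(C, K) = -3 + 3 = 0)
N(L) = 108 (N(L) = (12 + 0)*9 = 12*9 = 108)
N(X) + 3662802 = 108 + 3662802 = 3662910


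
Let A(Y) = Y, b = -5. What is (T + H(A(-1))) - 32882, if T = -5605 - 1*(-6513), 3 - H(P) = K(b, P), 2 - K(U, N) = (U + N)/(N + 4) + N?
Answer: -31976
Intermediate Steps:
K(U, N) = 2 - N - (N + U)/(4 + N) (K(U, N) = 2 - ((U + N)/(N + 4) + N) = 2 - ((N + U)/(4 + N) + N) = 2 - (N + (N + U)/(4 + N)) = 2 + (-N - (N + U)/(4 + N)) = 2 - N - (N + U)/(4 + N))
H(P) = 3 - (13 - P² - 3*P)/(4 + P) (H(P) = 3 - (8 - 1*(-5) - P² - 3*P)/(4 + P) = 3 - (8 + 5 - P² - 3*P)/(4 + P) = 3 - (13 - P² - 3*P)/(4 + P))
T = 908 (T = -5605 + 6513 = 908)
(T + H(A(-1))) - 32882 = (908 + (-1 + (-1)² + 6*(-1))/(4 - 1)) - 32882 = (908 + (-1 + 1 - 6)/3) - 32882 = (908 + (⅓)*(-6)) - 32882 = (908 - 2) - 32882 = 906 - 32882 = -31976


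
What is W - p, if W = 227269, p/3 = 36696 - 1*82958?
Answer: 366055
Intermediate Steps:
p = -138786 (p = 3*(36696 - 1*82958) = 3*(36696 - 82958) = 3*(-46262) = -138786)
W - p = 227269 - 1*(-138786) = 227269 + 138786 = 366055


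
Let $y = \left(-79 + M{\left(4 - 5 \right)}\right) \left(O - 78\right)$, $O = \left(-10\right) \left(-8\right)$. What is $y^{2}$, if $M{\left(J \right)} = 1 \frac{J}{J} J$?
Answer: $25600$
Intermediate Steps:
$M{\left(J \right)} = J$ ($M{\left(J \right)} = 1 \cdot 1 J = 1 J = J$)
$O = 80$
$y = -160$ ($y = \left(-79 + \left(4 - 5\right)\right) \left(80 - 78\right) = \left(-79 - 1\right) 2 = \left(-80\right) 2 = -160$)
$y^{2} = \left(-160\right)^{2} = 25600$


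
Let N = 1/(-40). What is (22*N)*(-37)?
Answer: 407/20 ≈ 20.350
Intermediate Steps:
N = -1/40 ≈ -0.025000
(22*N)*(-37) = (22*(-1/40))*(-37) = -11/20*(-37) = 407/20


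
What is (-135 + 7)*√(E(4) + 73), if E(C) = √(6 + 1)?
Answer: -128*√(73 + √7) ≈ -1113.3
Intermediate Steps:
E(C) = √7
(-135 + 7)*√(E(4) + 73) = (-135 + 7)*√(√7 + 73) = -128*√(73 + √7)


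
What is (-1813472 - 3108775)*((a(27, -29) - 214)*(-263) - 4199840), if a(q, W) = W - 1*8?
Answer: 20347717549269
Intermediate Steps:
a(q, W) = -8 + W (a(q, W) = W - 8 = -8 + W)
(-1813472 - 3108775)*((a(27, -29) - 214)*(-263) - 4199840) = (-1813472 - 3108775)*(((-8 - 29) - 214)*(-263) - 4199840) = -4922247*((-37 - 214)*(-263) - 4199840) = -4922247*(-251*(-263) - 4199840) = -4922247*(66013 - 4199840) = -4922247*(-4133827) = 20347717549269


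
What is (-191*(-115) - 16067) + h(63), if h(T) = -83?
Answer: 5815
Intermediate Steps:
(-191*(-115) - 16067) + h(63) = (-191*(-115) - 16067) - 83 = (21965 - 16067) - 83 = 5898 - 83 = 5815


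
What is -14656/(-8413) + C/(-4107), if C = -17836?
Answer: 210246460/34552191 ≈ 6.0849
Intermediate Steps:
-14656/(-8413) + C/(-4107) = -14656/(-8413) - 17836/(-4107) = -14656*(-1/8413) - 17836*(-1/4107) = 14656/8413 + 17836/4107 = 210246460/34552191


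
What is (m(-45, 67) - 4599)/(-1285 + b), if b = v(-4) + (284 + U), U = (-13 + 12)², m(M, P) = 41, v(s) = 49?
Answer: 4558/951 ≈ 4.7928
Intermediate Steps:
U = 1 (U = (-1)² = 1)
b = 334 (b = 49 + (284 + 1) = 49 + 285 = 334)
(m(-45, 67) - 4599)/(-1285 + b) = (41 - 4599)/(-1285 + 334) = -4558/(-951) = -4558*(-1/951) = 4558/951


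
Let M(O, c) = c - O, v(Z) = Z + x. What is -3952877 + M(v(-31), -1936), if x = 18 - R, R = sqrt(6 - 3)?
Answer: -3954800 + sqrt(3) ≈ -3.9548e+6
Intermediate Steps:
R = sqrt(3) ≈ 1.7320
x = 18 - sqrt(3) ≈ 16.268
v(Z) = 18 + Z - sqrt(3) (v(Z) = Z + (18 - sqrt(3)) = 18 + Z - sqrt(3))
-3952877 + M(v(-31), -1936) = -3952877 + (-1936 - (18 - 31 - sqrt(3))) = -3952877 + (-1936 - (-13 - sqrt(3))) = -3952877 + (-1936 + (13 + sqrt(3))) = -3952877 + (-1923 + sqrt(3)) = -3954800 + sqrt(3)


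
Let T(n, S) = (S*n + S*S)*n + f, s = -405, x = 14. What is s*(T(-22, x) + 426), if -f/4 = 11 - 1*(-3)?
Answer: -1147770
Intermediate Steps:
f = -56 (f = -4*(11 - 1*(-3)) = -4*(11 + 3) = -4*14 = -56)
T(n, S) = -56 + n*(S**2 + S*n) (T(n, S) = (S*n + S*S)*n - 56 = (S*n + S**2)*n - 56 = (S**2 + S*n)*n - 56 = n*(S**2 + S*n) - 56 = -56 + n*(S**2 + S*n))
s*(T(-22, x) + 426) = -405*((-56 + 14*(-22)**2 - 22*14**2) + 426) = -405*((-56 + 14*484 - 22*196) + 426) = -405*((-56 + 6776 - 4312) + 426) = -405*(2408 + 426) = -405*2834 = -1147770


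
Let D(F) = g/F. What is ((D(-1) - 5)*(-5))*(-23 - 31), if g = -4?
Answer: -270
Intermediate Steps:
D(F) = -4/F
((D(-1) - 5)*(-5))*(-23 - 31) = ((-4/(-1) - 5)*(-5))*(-23 - 31) = ((-4*(-1) - 5)*(-5))*(-54) = ((4 - 5)*(-5))*(-54) = -1*(-5)*(-54) = 5*(-54) = -270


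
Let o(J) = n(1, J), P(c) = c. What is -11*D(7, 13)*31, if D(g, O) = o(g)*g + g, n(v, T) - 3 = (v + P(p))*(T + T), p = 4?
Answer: -176638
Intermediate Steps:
n(v, T) = 3 + 2*T*(4 + v) (n(v, T) = 3 + (v + 4)*(T + T) = 3 + (4 + v)*(2*T) = 3 + 2*T*(4 + v))
o(J) = 3 + 10*J (o(J) = 3 + 8*J + 2*J*1 = 3 + 8*J + 2*J = 3 + 10*J)
D(g, O) = g + g*(3 + 10*g) (D(g, O) = (3 + 10*g)*g + g = g*(3 + 10*g) + g = g + g*(3 + 10*g))
-11*D(7, 13)*31 = -11*2*7*(2 + 5*7)*31 = -11*2*7*(2 + 35)*31 = -11*2*7*37*31 = -5698*31 = -11*16058 = -176638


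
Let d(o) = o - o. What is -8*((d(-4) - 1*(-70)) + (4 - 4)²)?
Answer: -560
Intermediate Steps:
d(o) = 0
-8*((d(-4) - 1*(-70)) + (4 - 4)²) = -8*((0 - 1*(-70)) + (4 - 4)²) = -8*((0 + 70) + 0²) = -8*(70 + 0) = -8*70 = -560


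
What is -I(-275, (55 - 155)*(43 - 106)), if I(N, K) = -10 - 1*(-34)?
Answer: -24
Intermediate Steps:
I(N, K) = 24 (I(N, K) = -10 + 34 = 24)
-I(-275, (55 - 155)*(43 - 106)) = -1*24 = -24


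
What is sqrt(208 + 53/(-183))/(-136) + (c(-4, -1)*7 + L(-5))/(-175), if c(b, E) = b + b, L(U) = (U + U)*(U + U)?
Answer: -44/175 - sqrt(6956013)/24888 ≈ -0.35740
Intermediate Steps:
L(U) = 4*U**2 (L(U) = (2*U)*(2*U) = 4*U**2)
c(b, E) = 2*b
sqrt(208 + 53/(-183))/(-136) + (c(-4, -1)*7 + L(-5))/(-175) = sqrt(208 + 53/(-183))/(-136) + ((2*(-4))*7 + 4*(-5)**2)/(-175) = sqrt(208 + 53*(-1/183))*(-1/136) + (-8*7 + 4*25)*(-1/175) = sqrt(208 - 53/183)*(-1/136) + (-56 + 100)*(-1/175) = sqrt(38011/183)*(-1/136) + 44*(-1/175) = (sqrt(6956013)/183)*(-1/136) - 44/175 = -sqrt(6956013)/24888 - 44/175 = -44/175 - sqrt(6956013)/24888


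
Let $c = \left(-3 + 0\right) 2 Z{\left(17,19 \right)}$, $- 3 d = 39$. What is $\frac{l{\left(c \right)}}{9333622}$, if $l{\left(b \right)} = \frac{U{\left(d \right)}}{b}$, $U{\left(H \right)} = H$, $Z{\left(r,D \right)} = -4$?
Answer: $- \frac{13}{224006928} \approx -5.8034 \cdot 10^{-8}$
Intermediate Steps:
$d = -13$ ($d = \left(- \frac{1}{3}\right) 39 = -13$)
$c = 24$ ($c = \left(-3 + 0\right) 2 \left(-4\right) = \left(-3\right) 2 \left(-4\right) = \left(-6\right) \left(-4\right) = 24$)
$l{\left(b \right)} = - \frac{13}{b}$
$\frac{l{\left(c \right)}}{9333622} = \frac{\left(-13\right) \frac{1}{24}}{9333622} = \left(-13\right) \frac{1}{24} \cdot \frac{1}{9333622} = \left(- \frac{13}{24}\right) \frac{1}{9333622} = - \frac{13}{224006928}$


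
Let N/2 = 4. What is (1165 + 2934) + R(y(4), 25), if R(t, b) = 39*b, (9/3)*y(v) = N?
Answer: 5074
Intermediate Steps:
N = 8 (N = 2*4 = 8)
y(v) = 8/3 (y(v) = (1/3)*8 = 8/3)
(1165 + 2934) + R(y(4), 25) = (1165 + 2934) + 39*25 = 4099 + 975 = 5074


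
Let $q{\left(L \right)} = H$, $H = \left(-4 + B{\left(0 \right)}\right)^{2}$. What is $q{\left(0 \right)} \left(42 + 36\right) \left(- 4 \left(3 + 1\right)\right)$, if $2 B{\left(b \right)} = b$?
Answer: $-19968$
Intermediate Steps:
$B{\left(b \right)} = \frac{b}{2}$
$H = 16$ ($H = \left(-4 + \frac{1}{2} \cdot 0\right)^{2} = \left(-4 + 0\right)^{2} = \left(-4\right)^{2} = 16$)
$q{\left(L \right)} = 16$
$q{\left(0 \right)} \left(42 + 36\right) \left(- 4 \left(3 + 1\right)\right) = 16 \left(42 + 36\right) \left(- 4 \left(3 + 1\right)\right) = 16 \cdot 78 \left(\left(-4\right) 4\right) = 1248 \left(-16\right) = -19968$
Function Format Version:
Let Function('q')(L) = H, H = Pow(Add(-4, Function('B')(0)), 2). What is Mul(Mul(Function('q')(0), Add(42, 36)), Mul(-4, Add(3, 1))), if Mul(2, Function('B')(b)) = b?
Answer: -19968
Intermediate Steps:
Function('B')(b) = Mul(Rational(1, 2), b)
H = 16 (H = Pow(Add(-4, Mul(Rational(1, 2), 0)), 2) = Pow(Add(-4, 0), 2) = Pow(-4, 2) = 16)
Function('q')(L) = 16
Mul(Mul(Function('q')(0), Add(42, 36)), Mul(-4, Add(3, 1))) = Mul(Mul(16, Add(42, 36)), Mul(-4, Add(3, 1))) = Mul(Mul(16, 78), Mul(-4, 4)) = Mul(1248, -16) = -19968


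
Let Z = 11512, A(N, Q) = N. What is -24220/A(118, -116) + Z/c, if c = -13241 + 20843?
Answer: -45690506/224259 ≈ -203.74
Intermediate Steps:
c = 7602
-24220/A(118, -116) + Z/c = -24220/118 + 11512/7602 = -24220*1/118 + 11512*(1/7602) = -12110/59 + 5756/3801 = -45690506/224259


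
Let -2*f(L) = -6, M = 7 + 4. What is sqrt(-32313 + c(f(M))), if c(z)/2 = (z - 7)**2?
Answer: I*sqrt(32281) ≈ 179.67*I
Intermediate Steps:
M = 11
f(L) = 3 (f(L) = -1/2*(-6) = 3)
c(z) = 2*(-7 + z)**2 (c(z) = 2*(z - 7)**2 = 2*(-7 + z)**2)
sqrt(-32313 + c(f(M))) = sqrt(-32313 + 2*(-7 + 3)**2) = sqrt(-32313 + 2*(-4)**2) = sqrt(-32313 + 2*16) = sqrt(-32313 + 32) = sqrt(-32281) = I*sqrt(32281)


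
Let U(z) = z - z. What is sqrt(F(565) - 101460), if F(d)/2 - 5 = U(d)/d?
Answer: 5*I*sqrt(4058) ≈ 318.51*I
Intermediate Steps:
U(z) = 0
F(d) = 10 (F(d) = 10 + 2*(0/d) = 10 + 2*0 = 10 + 0 = 10)
sqrt(F(565) - 101460) = sqrt(10 - 101460) = sqrt(-101450) = 5*I*sqrt(4058)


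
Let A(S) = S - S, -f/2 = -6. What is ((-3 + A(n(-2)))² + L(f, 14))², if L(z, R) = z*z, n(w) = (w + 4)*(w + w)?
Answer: 23409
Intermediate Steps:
f = 12 (f = -2*(-6) = 12)
n(w) = 2*w*(4 + w) (n(w) = (4 + w)*(2*w) = 2*w*(4 + w))
L(z, R) = z²
A(S) = 0
((-3 + A(n(-2)))² + L(f, 14))² = ((-3 + 0)² + 12²)² = ((-3)² + 144)² = (9 + 144)² = 153² = 23409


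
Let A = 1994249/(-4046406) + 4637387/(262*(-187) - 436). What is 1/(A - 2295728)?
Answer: -50003462145/114799063974793858 ≈ -4.3557e-7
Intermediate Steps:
A = -4715831577298/50003462145 (A = 1994249*(-1/4046406) + 4637387/(-48994 - 436) = -1994249/4046406 + 4637387/(-49430) = -1994249/4046406 + 4637387*(-1/49430) = -1994249/4046406 - 4637387/49430 = -4715831577298/50003462145 ≈ -94.310)
1/(A - 2295728) = 1/(-4715831577298/50003462145 - 2295728) = 1/(-114799063974793858/50003462145) = -50003462145/114799063974793858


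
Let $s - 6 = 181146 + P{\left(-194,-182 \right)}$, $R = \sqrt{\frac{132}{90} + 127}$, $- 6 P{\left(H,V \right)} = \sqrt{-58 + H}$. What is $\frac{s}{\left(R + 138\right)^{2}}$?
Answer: $\frac{225 \left(181152 - i \sqrt{7}\right)}{\left(2070 + \sqrt{28905}\right)^{2}} \approx 8.1231 - 0.00011864 i$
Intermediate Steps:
$P{\left(H,V \right)} = - \frac{\sqrt{-58 + H}}{6}$
$R = \frac{\sqrt{28905}}{15}$ ($R = \sqrt{132 \cdot \frac{1}{90} + 127} = \sqrt{\frac{22}{15} + 127} = \sqrt{\frac{1927}{15}} = \frac{\sqrt{28905}}{15} \approx 11.334$)
$s = 181152 - i \sqrt{7}$ ($s = 6 + \left(181146 - \frac{\sqrt{-58 - 194}}{6}\right) = 6 + \left(181146 - \frac{\sqrt{-252}}{6}\right) = 6 + \left(181146 - \frac{6 i \sqrt{7}}{6}\right) = 6 + \left(181146 - i \sqrt{7}\right) = 181152 - i \sqrt{7} \approx 1.8115 \cdot 10^{5} - 2.6458 i$)
$\frac{s}{\left(R + 138\right)^{2}} = \frac{181152 - i \sqrt{7}}{\left(\frac{\sqrt{28905}}{15} + 138\right)^{2}} = \frac{181152 - i \sqrt{7}}{\left(138 + \frac{\sqrt{28905}}{15}\right)^{2}}$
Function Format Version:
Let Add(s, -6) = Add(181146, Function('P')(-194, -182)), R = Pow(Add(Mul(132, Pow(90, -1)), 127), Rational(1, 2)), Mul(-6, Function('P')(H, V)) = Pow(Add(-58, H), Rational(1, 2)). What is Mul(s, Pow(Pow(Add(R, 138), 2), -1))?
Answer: Mul(225, Pow(Add(2070, Pow(28905, Rational(1, 2))), -2), Add(181152, Mul(-1, I, Pow(7, Rational(1, 2))))) ≈ Add(8.1231, Mul(-0.00011864, I))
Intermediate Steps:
Function('P')(H, V) = Mul(Rational(-1, 6), Pow(Add(-58, H), Rational(1, 2)))
R = Mul(Rational(1, 15), Pow(28905, Rational(1, 2))) (R = Pow(Add(Mul(132, Rational(1, 90)), 127), Rational(1, 2)) = Pow(Add(Rational(22, 15), 127), Rational(1, 2)) = Pow(Rational(1927, 15), Rational(1, 2)) = Mul(Rational(1, 15), Pow(28905, Rational(1, 2))) ≈ 11.334)
s = Add(181152, Mul(-1, I, Pow(7, Rational(1, 2)))) (s = Add(6, Add(181146, Mul(Rational(-1, 6), Pow(Add(-58, -194), Rational(1, 2))))) = Add(6, Add(181146, Mul(Rational(-1, 6), Pow(-252, Rational(1, 2))))) = Add(6, Add(181146, Mul(Rational(-1, 6), Mul(6, I, Pow(7, Rational(1, 2)))))) = Add(6, Add(181146, Mul(-1, I, Pow(7, Rational(1, 2))))) = Add(181152, Mul(-1, I, Pow(7, Rational(1, 2)))) ≈ Add(1.8115e+5, Mul(-2.6458, I)))
Mul(s, Pow(Pow(Add(R, 138), 2), -1)) = Mul(Add(181152, Mul(-1, I, Pow(7, Rational(1, 2)))), Pow(Pow(Add(Mul(Rational(1, 15), Pow(28905, Rational(1, 2))), 138), 2), -1)) = Mul(Add(181152, Mul(-1, I, Pow(7, Rational(1, 2)))), Pow(Pow(Add(138, Mul(Rational(1, 15), Pow(28905, Rational(1, 2)))), 2), -1)) = Mul(Add(181152, Mul(-1, I, Pow(7, Rational(1, 2)))), Pow(Add(138, Mul(Rational(1, 15), Pow(28905, Rational(1, 2)))), -2)) = Mul(Pow(Add(138, Mul(Rational(1, 15), Pow(28905, Rational(1, 2)))), -2), Add(181152, Mul(-1, I, Pow(7, Rational(1, 2)))))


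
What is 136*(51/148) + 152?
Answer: 7358/37 ≈ 198.86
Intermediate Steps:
136*(51/148) + 152 = 1734/37 + 152 = 7358/37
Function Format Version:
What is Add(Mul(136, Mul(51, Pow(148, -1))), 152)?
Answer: Rational(7358, 37) ≈ 198.86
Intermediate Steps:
Add(Mul(136, Mul(51, Pow(148, -1))), 152) = Add(Mul(136, Mul(51, Rational(1, 148))), 152) = Add(Mul(136, Rational(51, 148)), 152) = Add(Rational(1734, 37), 152) = Rational(7358, 37)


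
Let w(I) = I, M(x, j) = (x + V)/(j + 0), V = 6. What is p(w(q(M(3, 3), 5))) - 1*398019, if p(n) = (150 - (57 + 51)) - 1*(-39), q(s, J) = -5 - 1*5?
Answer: -397938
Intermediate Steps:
M(x, j) = (6 + x)/j (M(x, j) = (x + 6)/(j + 0) = (6 + x)/j)
q(s, J) = -10 (q(s, J) = -5 - 5 = -10)
p(n) = 81 (p(n) = (150 - 1*108) + 39 = (150 - 108) + 39 = 42 + 39 = 81)
p(w(q(M(3, 3), 5))) - 1*398019 = 81 - 1*398019 = 81 - 398019 = -397938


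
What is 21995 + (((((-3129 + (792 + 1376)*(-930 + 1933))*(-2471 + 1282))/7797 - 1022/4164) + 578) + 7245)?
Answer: -543465811605/1803706 ≈ -3.0131e+5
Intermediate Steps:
21995 + (((((-3129 + (792 + 1376)*(-930 + 1933))*(-2471 + 1282))/7797 - 1022/4164) + 578) + 7245) = 21995 + (((((-3129 + 2168*1003)*(-1189))*(1/7797) - 1022*1/4164) + 578) + 7245) = 21995 + (((((-3129 + 2174504)*(-1189))*(1/7797) - 511/2082) + 578) + 7245) = 21995 + ((((2171375*(-1189))*(1/7797) - 511/2082) + 578) + 7245) = 21995 + (((-2581764875*1/7797 - 511/2082) + 578) + 7245) = 21995 + (((-2581764875/7797 - 511/2082) + 578) + 7245) = 21995 + ((-597248717113/1803706 + 578) + 7245) = 21995 + (-596206175045/1803706 + 7245) = 21995 - 583138325075/1803706 = -543465811605/1803706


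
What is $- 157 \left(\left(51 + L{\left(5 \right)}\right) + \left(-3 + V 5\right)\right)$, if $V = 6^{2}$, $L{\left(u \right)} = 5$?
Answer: $-36581$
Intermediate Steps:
$V = 36$
$- 157 \left(\left(51 + L{\left(5 \right)}\right) + \left(-3 + V 5\right)\right) = - 157 \left(\left(51 + 5\right) + \left(-3 + 36 \cdot 5\right)\right) = - 157 \left(56 + \left(-3 + 180\right)\right) = - 157 \left(56 + 177\right) = \left(-157\right) 233 = -36581$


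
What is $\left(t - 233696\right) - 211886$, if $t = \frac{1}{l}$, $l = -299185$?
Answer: $- \frac{133311450671}{299185} \approx -4.4558 \cdot 10^{5}$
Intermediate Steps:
$t = - \frac{1}{299185}$ ($t = \frac{1}{-299185} = - \frac{1}{299185} \approx -3.3424 \cdot 10^{-6}$)
$\left(t - 233696\right) - 211886 = \left(- \frac{1}{299185} - 233696\right) - 211886 = - \frac{69918337761}{299185} - 211886 = - \frac{133311450671}{299185}$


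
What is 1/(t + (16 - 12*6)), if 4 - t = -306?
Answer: 1/254 ≈ 0.0039370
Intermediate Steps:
t = 310 (t = 4 - 1*(-306) = 4 + 306 = 310)
1/(t + (16 - 12*6)) = 1/(310 + (16 - 12*6)) = 1/(310 + (16 - 72)) = 1/(310 - 56) = 1/254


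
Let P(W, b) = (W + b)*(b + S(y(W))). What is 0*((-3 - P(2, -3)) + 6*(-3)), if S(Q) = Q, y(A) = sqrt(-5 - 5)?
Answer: 0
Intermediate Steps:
y(A) = I*sqrt(10) (y(A) = sqrt(-10) = I*sqrt(10))
P(W, b) = (W + b)*(b + I*sqrt(10))
0*((-3 - P(2, -3)) + 6*(-3)) = 0*((-3 - ((-3)**2 + 2*(-3) + I*2*sqrt(10) + I*(-3)*sqrt(10))) + 6*(-3)) = 0*((-3 - (9 - 6 + 2*I*sqrt(10) - 3*I*sqrt(10))) - 18) = 0*((-3 - (3 - I*sqrt(10))) - 18) = 0*((-3 + (-3 + I*sqrt(10))) - 18) = 0*((-6 + I*sqrt(10)) - 18) = 0*(-24 + I*sqrt(10)) = 0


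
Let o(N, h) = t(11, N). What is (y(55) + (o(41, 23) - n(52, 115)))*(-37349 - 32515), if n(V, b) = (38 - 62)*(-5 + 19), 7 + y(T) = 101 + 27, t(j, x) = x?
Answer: -34792272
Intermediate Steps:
o(N, h) = N
y(T) = 121 (y(T) = -7 + (101 + 27) = -7 + 128 = 121)
n(V, b) = -336 (n(V, b) = -24*14 = -336)
(y(55) + (o(41, 23) - n(52, 115)))*(-37349 - 32515) = (121 + (41 - 1*(-336)))*(-37349 - 32515) = (121 + (41 + 336))*(-69864) = (121 + 377)*(-69864) = 498*(-69864) = -34792272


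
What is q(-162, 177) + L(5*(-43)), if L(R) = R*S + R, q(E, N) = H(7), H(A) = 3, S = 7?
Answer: -1717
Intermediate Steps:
q(E, N) = 3
L(R) = 8*R (L(R) = R*7 + R = 7*R + R = 8*R)
q(-162, 177) + L(5*(-43)) = 3 + 8*(5*(-43)) = 3 + 8*(-215) = 3 - 1720 = -1717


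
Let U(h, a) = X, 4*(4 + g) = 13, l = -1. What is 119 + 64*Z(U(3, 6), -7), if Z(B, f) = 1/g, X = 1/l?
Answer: 101/3 ≈ 33.667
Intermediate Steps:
g = -¾ (g = -4 + (¼)*13 = -4 + 13/4 = -¾ ≈ -0.75000)
X = -1 (X = 1/(-1) = -1)
U(h, a) = -1
Z(B, f) = -4/3 (Z(B, f) = 1/(-¾) = -4/3)
119 + 64*Z(U(3, 6), -7) = 119 + 64*(-4/3) = 119 - 256/3 = 101/3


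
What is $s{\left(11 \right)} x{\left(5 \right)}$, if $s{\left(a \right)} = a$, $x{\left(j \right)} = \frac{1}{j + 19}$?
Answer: $\frac{11}{24} \approx 0.45833$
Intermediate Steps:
$x{\left(j \right)} = \frac{1}{19 + j}$
$s{\left(11 \right)} x{\left(5 \right)} = \frac{11}{19 + 5} = \frac{11}{24}$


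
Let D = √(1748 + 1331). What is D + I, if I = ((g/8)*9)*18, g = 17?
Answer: 1377/4 + √3079 ≈ 399.74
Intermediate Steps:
D = √3079 ≈ 55.489
I = 1377/4 (I = ((17/8)*9)*18 = (153/8)*18 = 1377/4 ≈ 344.25)
D + I = √3079 + 1377/4 = 1377/4 + √3079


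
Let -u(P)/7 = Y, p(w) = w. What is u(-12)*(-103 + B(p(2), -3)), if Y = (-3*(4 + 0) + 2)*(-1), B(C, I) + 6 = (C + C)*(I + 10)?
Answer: 5670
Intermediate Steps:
B(C, I) = -6 + 2*C*(10 + I) (B(C, I) = -6 + (C + C)*(I + 10) = -6 + (2*C)*(10 + I) = -6 + 2*C*(10 + I))
Y = 10 (Y = (-3*4 + 2)*(-1) = (-12 + 2)*(-1) = -10*(-1) = 10)
u(P) = -70 (u(P) = -7*10 = -70)
u(-12)*(-103 + B(p(2), -3)) = -70*(-103 + (-6 + 20*2 + 2*2*(-3))) = -70*(-103 + (-6 + 40 - 12)) = -70*(-103 + 22) = -70*(-81) = 5670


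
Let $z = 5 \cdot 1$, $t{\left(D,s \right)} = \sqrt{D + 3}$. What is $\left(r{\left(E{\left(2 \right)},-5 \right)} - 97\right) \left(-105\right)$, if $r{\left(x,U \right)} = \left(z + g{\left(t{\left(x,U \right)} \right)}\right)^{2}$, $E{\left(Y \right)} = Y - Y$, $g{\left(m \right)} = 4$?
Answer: $1680$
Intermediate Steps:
$t{\left(D,s \right)} = \sqrt{3 + D}$
$z = 5$
$E{\left(Y \right)} = 0$
$r{\left(x,U \right)} = 81$ ($r{\left(x,U \right)} = \left(5 + 4\right)^{2} = 9^{2} = 81$)
$\left(r{\left(E{\left(2 \right)},-5 \right)} - 97\right) \left(-105\right) = \left(81 - 97\right) \left(-105\right) = \left(-16\right) \left(-105\right) = 1680$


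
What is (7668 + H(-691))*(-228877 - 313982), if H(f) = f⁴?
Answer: -123765399050809911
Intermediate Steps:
(7668 + H(-691))*(-228877 - 313982) = (7668 + (-691)⁴)*(-228877 - 313982) = (7668 + 227988105361)*(-542859) = 227988113029*(-542859) = -123765399050809911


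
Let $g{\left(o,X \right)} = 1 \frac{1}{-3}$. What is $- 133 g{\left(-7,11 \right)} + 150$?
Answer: $\frac{583}{3} \approx 194.33$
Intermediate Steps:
$g{\left(o,X \right)} = - \frac{1}{3}$ ($g{\left(o,X \right)} = 1 \left(- \frac{1}{3}\right) = - \frac{1}{3}$)
$- 133 g{\left(-7,11 \right)} + 150 = \left(-133\right) \left(- \frac{1}{3}\right) + 150 = \frac{133}{3} + 150 = \frac{583}{3}$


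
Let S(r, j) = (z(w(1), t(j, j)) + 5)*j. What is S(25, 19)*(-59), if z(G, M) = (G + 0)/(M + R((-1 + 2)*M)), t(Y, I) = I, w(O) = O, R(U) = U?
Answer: -11269/2 ≈ -5634.5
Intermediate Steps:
z(G, M) = G/(2*M) (z(G, M) = (G + 0)/(M + (-1 + 2)*M) = G/(M + 1*M) = G/(M + M) = G/((2*M)) = G*(1/(2*M)) = G/(2*M))
S(r, j) = j*(5 + 1/(2*j)) (S(r, j) = ((½)*1/j + 5)*j = (1/(2*j) + 5)*j = (5 + 1/(2*j))*j = j*(5 + 1/(2*j)))
S(25, 19)*(-59) = (½ + 5*19)*(-59) = (½ + 95)*(-59) = (191/2)*(-59) = -11269/2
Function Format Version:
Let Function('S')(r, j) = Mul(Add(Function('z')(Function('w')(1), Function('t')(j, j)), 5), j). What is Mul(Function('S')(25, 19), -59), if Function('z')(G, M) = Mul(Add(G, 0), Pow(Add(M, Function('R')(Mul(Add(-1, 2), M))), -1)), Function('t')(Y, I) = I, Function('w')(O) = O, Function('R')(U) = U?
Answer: Rational(-11269, 2) ≈ -5634.5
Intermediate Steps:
Function('z')(G, M) = Mul(Rational(1, 2), G, Pow(M, -1)) (Function('z')(G, M) = Mul(Add(G, 0), Pow(Add(M, Mul(Add(-1, 2), M)), -1)) = Mul(G, Pow(Add(M, Mul(1, M)), -1)) = Mul(G, Pow(Add(M, M), -1)) = Mul(G, Pow(Mul(2, M), -1)) = Mul(G, Mul(Rational(1, 2), Pow(M, -1))) = Mul(Rational(1, 2), G, Pow(M, -1)))
Function('S')(r, j) = Mul(j, Add(5, Mul(Rational(1, 2), Pow(j, -1)))) (Function('S')(r, j) = Mul(Add(Mul(Rational(1, 2), 1, Pow(j, -1)), 5), j) = Mul(Add(Mul(Rational(1, 2), Pow(j, -1)), 5), j) = Mul(Add(5, Mul(Rational(1, 2), Pow(j, -1))), j) = Mul(j, Add(5, Mul(Rational(1, 2), Pow(j, -1)))))
Mul(Function('S')(25, 19), -59) = Mul(Add(Rational(1, 2), Mul(5, 19)), -59) = Mul(Add(Rational(1, 2), 95), -59) = Mul(Rational(191, 2), -59) = Rational(-11269, 2)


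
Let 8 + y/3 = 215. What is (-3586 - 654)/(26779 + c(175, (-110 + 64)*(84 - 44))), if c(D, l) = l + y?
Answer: -106/639 ≈ -0.16588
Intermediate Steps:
y = 621 (y = -24 + 3*215 = -24 + 645 = 621)
c(D, l) = 621 + l (c(D, l) = l + 621 = 621 + l)
(-3586 - 654)/(26779 + c(175, (-110 + 64)*(84 - 44))) = (-3586 - 654)/(26779 + (621 + (-110 + 64)*(84 - 44))) = -4240/(26779 + (621 - 46*40)) = -4240/(26779 + (621 - 1840)) = -4240/(26779 - 1219) = -4240/25560 = -4240*1/25560 = -106/639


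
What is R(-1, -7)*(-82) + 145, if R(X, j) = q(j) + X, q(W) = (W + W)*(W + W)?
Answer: -15845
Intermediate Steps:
q(W) = 4*W**2 (q(W) = (2*W)*(2*W) = 4*W**2)
R(X, j) = X + 4*j**2 (R(X, j) = 4*j**2 + X = X + 4*j**2)
R(-1, -7)*(-82) + 145 = (-1 + 4*(-7)**2)*(-82) + 145 = (-1 + 4*49)*(-82) + 145 = (-1 + 196)*(-82) + 145 = 195*(-82) + 145 = -15990 + 145 = -15845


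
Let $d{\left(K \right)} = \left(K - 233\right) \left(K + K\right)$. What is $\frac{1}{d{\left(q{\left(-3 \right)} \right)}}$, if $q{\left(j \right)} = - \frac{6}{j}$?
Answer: $- \frac{1}{924} \approx -0.0010823$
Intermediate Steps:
$d{\left(K \right)} = 2 K \left(-233 + K\right)$ ($d{\left(K \right)} = \left(-233 + K\right) 2 K = 2 K \left(-233 + K\right)$)
$\frac{1}{d{\left(q{\left(-3 \right)} \right)}} = \frac{1}{2 \left(- \frac{6}{-3}\right) \left(-233 - \frac{6}{-3}\right)} = \frac{1}{2 \left(\left(-6\right) \left(- \frac{1}{3}\right)\right) \left(-233 - -2\right)} = \frac{1}{2 \cdot 2 \left(-233 + 2\right)} = \frac{1}{2 \cdot 2 \left(-231\right)} = \frac{1}{-924} = - \frac{1}{924}$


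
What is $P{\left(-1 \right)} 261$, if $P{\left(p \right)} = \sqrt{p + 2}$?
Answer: $261$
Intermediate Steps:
$P{\left(p \right)} = \sqrt{2 + p}$
$P{\left(-1 \right)} 261 = \sqrt{2 - 1} \cdot 261 = \sqrt{1} \cdot 261 = 1 \cdot 261 = 261$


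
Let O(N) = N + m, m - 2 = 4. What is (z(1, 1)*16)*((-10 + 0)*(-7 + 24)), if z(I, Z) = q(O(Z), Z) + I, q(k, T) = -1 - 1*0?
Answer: 0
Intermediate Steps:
m = 6 (m = 2 + 4 = 6)
O(N) = 6 + N (O(N) = N + 6 = 6 + N)
q(k, T) = -1 (q(k, T) = -1 + 0 = -1)
z(I, Z) = -1 + I
(z(1, 1)*16)*((-10 + 0)*(-7 + 24)) = ((-1 + 1)*16)*((-10 + 0)*(-7 + 24)) = (0*16)*(-10*17) = 0*(-170) = 0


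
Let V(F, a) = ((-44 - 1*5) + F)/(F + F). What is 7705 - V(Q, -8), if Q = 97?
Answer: 747361/97 ≈ 7704.8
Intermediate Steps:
V(F, a) = (-49 + F)/(2*F) (V(F, a) = ((-44 - 5) + F)/((2*F)) = (-49 + F)*(1/(2*F)) = (-49 + F)/(2*F))
7705 - V(Q, -8) = 7705 - (-49 + 97)/(2*97) = 7705 - 48/(2*97) = 7705 - 1*24/97 = 7705 - 24/97 = 747361/97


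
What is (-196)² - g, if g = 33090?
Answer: 5326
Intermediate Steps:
(-196)² - g = (-196)² - 1*33090 = 38416 - 33090 = 5326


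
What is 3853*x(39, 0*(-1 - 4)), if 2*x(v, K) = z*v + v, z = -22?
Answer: -3155607/2 ≈ -1.5778e+6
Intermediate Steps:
x(v, K) = -21*v/2 (x(v, K) = (-22*v + v)/2 = (-21*v)/2 = -21*v/2)
3853*x(39, 0*(-1 - 4)) = 3853*(-21/2*39) = 3853*(-819/2) = -3155607/2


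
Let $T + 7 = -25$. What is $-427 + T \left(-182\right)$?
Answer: $5397$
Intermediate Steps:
$T = -32$ ($T = -7 - 25 = -32$)
$-427 + T \left(-182\right) = -427 - -5824 = -427 + 5824 = 5397$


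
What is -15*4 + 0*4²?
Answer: -60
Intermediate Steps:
-15*4 + 0*4² = -60 + 0*16 = -60 + 0 = -60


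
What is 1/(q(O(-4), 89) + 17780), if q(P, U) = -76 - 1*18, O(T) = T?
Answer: 1/17686 ≈ 5.6542e-5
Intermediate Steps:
q(P, U) = -94 (q(P, U) = -76 - 18 = -94)
1/(q(O(-4), 89) + 17780) = 1/(-94 + 17780) = 1/17686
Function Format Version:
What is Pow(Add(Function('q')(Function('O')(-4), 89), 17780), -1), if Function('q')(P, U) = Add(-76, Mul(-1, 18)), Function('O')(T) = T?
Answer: Rational(1, 17686) ≈ 5.6542e-5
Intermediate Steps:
Function('q')(P, U) = -94 (Function('q')(P, U) = Add(-76, -18) = -94)
Pow(Add(Function('q')(Function('O')(-4), 89), 17780), -1) = Pow(Add(-94, 17780), -1) = Pow(17686, -1) = Rational(1, 17686)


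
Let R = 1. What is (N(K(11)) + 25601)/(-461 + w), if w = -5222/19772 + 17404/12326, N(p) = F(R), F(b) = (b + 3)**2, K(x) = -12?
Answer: -1560777666906/28017603319 ≈ -55.707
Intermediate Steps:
F(b) = (3 + b)**2
N(p) = 16 (N(p) = (3 + 1)**2 = 4**2 = 16)
w = 69936379/60927418 (w = -5222*1/19772 + 17404*(1/12326) = -2611/9886 + 8702/6163 = 69936379/60927418 ≈ 1.1479)
(N(K(11)) + 25601)/(-461 + w) = (16 + 25601)/(-461 + 69936379/60927418) = 25617/(-28017603319/60927418) = 25617*(-60927418/28017603319) = -1560777666906/28017603319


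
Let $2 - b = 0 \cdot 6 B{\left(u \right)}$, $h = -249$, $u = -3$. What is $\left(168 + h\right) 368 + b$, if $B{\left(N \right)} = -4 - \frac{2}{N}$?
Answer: $-29806$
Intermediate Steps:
$B{\left(N \right)} = -4 - \frac{2}{N}$
$b = 2$ ($b = 2 - 0 \cdot 6 \left(-4 - \frac{2}{-3}\right) = 2 - 0 \left(-4 - - \frac{2}{3}\right) = 2 - 0 \left(-4 + \frac{2}{3}\right) = 2 - 0 \left(- \frac{10}{3}\right) = 2 - 0 = 2 + 0 = 2$)
$\left(168 + h\right) 368 + b = \left(168 - 249\right) 368 + 2 = \left(-81\right) 368 + 2 = -29808 + 2 = -29806$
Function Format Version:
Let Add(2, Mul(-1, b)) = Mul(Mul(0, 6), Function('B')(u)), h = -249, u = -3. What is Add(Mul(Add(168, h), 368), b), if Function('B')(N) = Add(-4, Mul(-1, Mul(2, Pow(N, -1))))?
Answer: -29806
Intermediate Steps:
Function('B')(N) = Add(-4, Mul(-2, Pow(N, -1)))
b = 2 (b = Add(2, Mul(-1, Mul(Mul(0, 6), Add(-4, Mul(-2, Pow(-3, -1)))))) = Add(2, Mul(-1, Mul(0, Add(-4, Mul(-2, Rational(-1, 3)))))) = Add(2, Mul(-1, Mul(0, Add(-4, Rational(2, 3))))) = Add(2, Mul(-1, Mul(0, Rational(-10, 3)))) = Add(2, Mul(-1, 0)) = Add(2, 0) = 2)
Add(Mul(Add(168, h), 368), b) = Add(Mul(Add(168, -249), 368), 2) = Add(Mul(-81, 368), 2) = Add(-29808, 2) = -29806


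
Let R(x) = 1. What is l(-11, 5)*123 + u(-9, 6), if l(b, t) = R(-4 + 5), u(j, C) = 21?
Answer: 144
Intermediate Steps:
l(b, t) = 1
l(-11, 5)*123 + u(-9, 6) = 1*123 + 21 = 123 + 21 = 144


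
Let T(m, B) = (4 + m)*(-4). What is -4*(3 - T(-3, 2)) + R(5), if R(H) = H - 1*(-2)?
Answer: -21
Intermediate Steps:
R(H) = 2 + H (R(H) = H + 2 = 2 + H)
T(m, B) = -16 - 4*m
-4*(3 - T(-3, 2)) + R(5) = -4*(3 - (-16 - 4*(-3))) + (2 + 5) = -4*(3 - (-16 + 12)) + 7 = -4*(3 - 1*(-4)) + 7 = -4*(3 + 4) + 7 = -4*7 + 7 = -28 + 7 = -21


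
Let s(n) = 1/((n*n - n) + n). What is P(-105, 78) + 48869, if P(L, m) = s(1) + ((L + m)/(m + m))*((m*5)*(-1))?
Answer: 97875/2 ≈ 48938.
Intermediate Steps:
s(n) = n⁻² (s(n) = 1/((n² - n) + n) = 1/(n²) = n⁻²)
P(L, m) = 1 - 5*L/2 - 5*m/2 (P(L, m) = 1⁻² + ((L + m)/(m + m))*((m*5)*(-1)) = 1 + ((L + m)/((2*m)))*((5*m)*(-1)) = 1 + ((L + m)*(1/(2*m)))*(-5*m) = 1 + ((L + m)/(2*m))*(-5*m) = 1 + (-5*L/2 - 5*m/2) = 1 - 5*L/2 - 5*m/2)
P(-105, 78) + 48869 = (1 - 5/2*(-105) - 5/2*78) + 48869 = (1 + 525/2 - 195) + 48869 = 137/2 + 48869 = 97875/2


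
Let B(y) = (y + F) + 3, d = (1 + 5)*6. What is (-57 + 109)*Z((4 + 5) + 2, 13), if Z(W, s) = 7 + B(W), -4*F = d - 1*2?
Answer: 650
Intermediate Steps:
d = 36 (d = 6*6 = 36)
F = -17/2 (F = -(36 - 1*2)/4 = -(36 - 2)/4 = -1/4*34 = -17/2 ≈ -8.5000)
B(y) = -11/2 + y (B(y) = (y - 17/2) + 3 = (-17/2 + y) + 3 = -11/2 + y)
Z(W, s) = 3/2 + W (Z(W, s) = 7 + (-11/2 + W) = 3/2 + W)
(-57 + 109)*Z((4 + 5) + 2, 13) = (-57 + 109)*(3/2 + ((4 + 5) + 2)) = 52*(3/2 + (9 + 2)) = 52*(3/2 + 11) = 52*(25/2) = 650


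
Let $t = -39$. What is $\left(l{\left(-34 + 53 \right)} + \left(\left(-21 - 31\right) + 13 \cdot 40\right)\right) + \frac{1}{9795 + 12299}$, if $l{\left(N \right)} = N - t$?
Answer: $\frac{11621445}{22094} \approx 526.0$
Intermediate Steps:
$l{\left(N \right)} = 39 + N$ ($l{\left(N \right)} = N - -39 = N + 39 = 39 + N$)
$\left(l{\left(-34 + 53 \right)} + \left(\left(-21 - 31\right) + 13 \cdot 40\right)\right) + \frac{1}{9795 + 12299} = \left(\left(39 + \left(-34 + 53\right)\right) + \left(\left(-21 - 31\right) + 13 \cdot 40\right)\right) + \frac{1}{9795 + 12299} = \left(\left(39 + 19\right) + \left(-52 + 520\right)\right) + \frac{1}{22094} = \left(58 + 468\right) + \frac{1}{22094} = 526 + \frac{1}{22094} = \frac{11621445}{22094}$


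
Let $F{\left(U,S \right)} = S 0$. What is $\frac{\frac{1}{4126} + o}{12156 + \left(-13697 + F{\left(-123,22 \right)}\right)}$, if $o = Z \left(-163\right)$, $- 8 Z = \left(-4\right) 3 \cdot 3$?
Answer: $\frac{1513210}{3179083} \approx 0.47599$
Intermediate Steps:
$Z = \frac{9}{2}$ ($Z = - \frac{\left(-4\right) 3 \cdot 3}{8} = - \frac{\left(-12\right) 3}{8} = \left(- \frac{1}{8}\right) \left(-36\right) = \frac{9}{2} \approx 4.5$)
$F{\left(U,S \right)} = 0$
$o = - \frac{1467}{2}$ ($o = \frac{9}{2} \left(-163\right) = - \frac{1467}{2} \approx -733.5$)
$\frac{\frac{1}{4126} + o}{12156 + \left(-13697 + F{\left(-123,22 \right)}\right)} = \frac{\frac{1}{4126} - \frac{1467}{2}}{12156 + \left(-13697 + 0\right)} = \frac{\frac{1}{4126} - \frac{1467}{2}}{12156 - 13697} = - \frac{1513210}{2063 \left(-1541\right)} = \left(- \frac{1513210}{2063}\right) \left(- \frac{1}{1541}\right) = \frac{1513210}{3179083}$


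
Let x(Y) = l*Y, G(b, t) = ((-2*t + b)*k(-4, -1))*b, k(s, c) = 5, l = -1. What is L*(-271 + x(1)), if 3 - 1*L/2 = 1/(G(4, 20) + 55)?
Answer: -1085824/665 ≈ -1632.8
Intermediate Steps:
G(b, t) = b*(-10*t + 5*b) (G(b, t) = ((-2*t + b)*5)*b = ((b - 2*t)*5)*b = (-10*t + 5*b)*b = b*(-10*t + 5*b))
x(Y) = -Y
L = 3992/665 (L = 6 - 2/(5*4*(4 - 2*20) + 55) = 6 - 2/(5*4*(4 - 40) + 55) = 6 - 2/(5*4*(-36) + 55) = 6 - 2/(-720 + 55) = 6 - 2/(-665) = 6 - 2*(-1/665) = 6 + 2/665 = 3992/665 ≈ 6.0030)
L*(-271 + x(1)) = 3992*(-271 - 1*1)/665 = 3992*(-271 - 1)/665 = (3992/665)*(-272) = -1085824/665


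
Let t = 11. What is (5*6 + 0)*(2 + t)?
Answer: 390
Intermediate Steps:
(5*6 + 0)*(2 + t) = (5*6 + 0)*(2 + 11) = (30 + 0)*13 = 30*13 = 390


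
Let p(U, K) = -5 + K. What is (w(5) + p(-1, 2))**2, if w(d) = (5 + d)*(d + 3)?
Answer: 5929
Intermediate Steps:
w(d) = (3 + d)*(5 + d) (w(d) = (5 + d)*(3 + d) = (3 + d)*(5 + d))
(w(5) + p(-1, 2))**2 = ((15 + 5**2 + 8*5) + (-5 + 2))**2 = ((15 + 25 + 40) - 3)**2 = (80 - 3)**2 = 77**2 = 5929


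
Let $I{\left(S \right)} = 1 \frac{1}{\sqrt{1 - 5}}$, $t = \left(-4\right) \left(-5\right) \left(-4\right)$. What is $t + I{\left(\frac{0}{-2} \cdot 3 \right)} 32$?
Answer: $-80 - 16 i \approx -80.0 - 16.0 i$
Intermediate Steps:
$t = -80$ ($t = 20 \left(-4\right) = -80$)
$I{\left(S \right)} = - \frac{i}{2}$ ($I{\left(S \right)} = 1 \frac{1}{\sqrt{-4}} = 1 \frac{1}{2 i} = 1 \left(- \frac{i}{2}\right) = - \frac{i}{2}$)
$t + I{\left(\frac{0}{-2} \cdot 3 \right)} 32 = -80 + - \frac{i}{2} \cdot 32 = -80 - 16 i$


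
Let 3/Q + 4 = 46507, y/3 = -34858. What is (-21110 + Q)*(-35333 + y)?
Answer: 45781223231863/15501 ≈ 2.9534e+9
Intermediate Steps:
y = -104574 (y = 3*(-34858) = -104574)
Q = 1/15501 (Q = 3/(-4 + 46507) = 3/46503 = 3*(1/46503) = 1/15501 ≈ 6.4512e-5)
(-21110 + Q)*(-35333 + y) = (-21110 + 1/15501)*(-35333 - 104574) = -327226109/15501*(-139907) = 45781223231863/15501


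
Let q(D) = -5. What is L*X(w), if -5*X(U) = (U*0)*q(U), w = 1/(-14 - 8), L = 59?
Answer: 0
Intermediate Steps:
w = -1/22 (w = 1/(-22) = -1/22 ≈ -0.045455)
X(U) = 0 (X(U) = -U*0*(-5)/5 = -0*(-5) = -⅕*0 = 0)
L*X(w) = 59*0 = 0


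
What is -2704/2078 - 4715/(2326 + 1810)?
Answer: -10490757/4297304 ≈ -2.4412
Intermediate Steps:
-2704/2078 - 4715/(2326 + 1810) = -2704*1/2078 - 4715/4136 = -1352/1039 - 4715*1/4136 = -1352/1039 - 4715/4136 = -10490757/4297304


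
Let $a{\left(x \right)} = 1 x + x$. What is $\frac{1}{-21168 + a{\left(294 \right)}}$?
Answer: $- \frac{1}{20580} \approx -4.8591 \cdot 10^{-5}$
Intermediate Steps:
$a{\left(x \right)} = 2 x$ ($a{\left(x \right)} = x + x = 2 x$)
$\frac{1}{-21168 + a{\left(294 \right)}} = \frac{1}{-21168 + 2 \cdot 294} = \frac{1}{-21168 + 588} = \frac{1}{-20580} = - \frac{1}{20580}$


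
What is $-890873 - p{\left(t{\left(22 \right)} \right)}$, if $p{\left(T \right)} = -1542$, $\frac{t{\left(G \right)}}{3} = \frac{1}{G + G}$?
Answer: $-889331$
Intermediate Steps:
$t{\left(G \right)} = \frac{3}{2 G}$ ($t{\left(G \right)} = \frac{3}{G + G} = \frac{3}{2 G}$)
$-890873 - p{\left(t{\left(22 \right)} \right)} = -890873 - -1542 = -890873 + 1542 = -889331$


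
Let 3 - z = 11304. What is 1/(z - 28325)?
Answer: -1/39626 ≈ -2.5236e-5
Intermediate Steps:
z = -11301 (z = 3 - 1*11304 = 3 - 11304 = -11301)
1/(z - 28325) = 1/(-11301 - 28325) = 1/(-39626) = -1/39626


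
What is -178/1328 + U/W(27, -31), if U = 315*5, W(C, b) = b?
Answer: -1048559/20584 ≈ -50.940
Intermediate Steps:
U = 1575
-178/1328 + U/W(27, -31) = -178/1328 + 1575/(-31) = -178*1/1328 + 1575*(-1/31) = -89/664 - 1575/31 = -1048559/20584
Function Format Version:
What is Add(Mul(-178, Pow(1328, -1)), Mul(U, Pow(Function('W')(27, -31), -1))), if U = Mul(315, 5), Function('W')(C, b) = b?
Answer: Rational(-1048559, 20584) ≈ -50.940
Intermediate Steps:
U = 1575
Add(Mul(-178, Pow(1328, -1)), Mul(U, Pow(Function('W')(27, -31), -1))) = Add(Mul(-178, Pow(1328, -1)), Mul(1575, Pow(-31, -1))) = Add(Mul(-178, Rational(1, 1328)), Mul(1575, Rational(-1, 31))) = Add(Rational(-89, 664), Rational(-1575, 31)) = Rational(-1048559, 20584)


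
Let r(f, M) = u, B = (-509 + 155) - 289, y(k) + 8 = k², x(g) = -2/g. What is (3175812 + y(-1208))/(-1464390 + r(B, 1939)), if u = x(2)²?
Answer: -4635068/1464389 ≈ -3.1652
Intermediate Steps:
y(k) = -8 + k²
u = 1 (u = (-2/2)² = (-2*½)² = (-1)² = 1)
B = -643 (B = -354 - 289 = -643)
r(f, M) = 1
(3175812 + y(-1208))/(-1464390 + r(B, 1939)) = (3175812 + (-8 + (-1208)²))/(-1464390 + 1) = (3175812 + (-8 + 1459264))/(-1464389) = (3175812 + 1459256)*(-1/1464389) = 4635068*(-1/1464389) = -4635068/1464389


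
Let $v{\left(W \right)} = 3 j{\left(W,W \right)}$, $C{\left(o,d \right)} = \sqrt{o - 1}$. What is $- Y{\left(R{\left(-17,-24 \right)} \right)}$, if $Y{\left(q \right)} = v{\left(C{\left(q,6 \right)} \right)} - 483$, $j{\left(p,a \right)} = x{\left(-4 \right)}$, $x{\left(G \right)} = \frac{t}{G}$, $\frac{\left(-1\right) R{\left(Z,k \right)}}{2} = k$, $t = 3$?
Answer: $\frac{1941}{4} \approx 485.25$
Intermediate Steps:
$R{\left(Z,k \right)} = - 2 k$
$C{\left(o,d \right)} = \sqrt{-1 + o}$
$x{\left(G \right)} = \frac{3}{G}$
$j{\left(p,a \right)} = - \frac{3}{4}$ ($j{\left(p,a \right)} = \frac{3}{-4} = 3 \left(- \frac{1}{4}\right) = - \frac{3}{4}$)
$v{\left(W \right)} = - \frac{9}{4}$ ($v{\left(W \right)} = 3 \left(- \frac{3}{4}\right) = - \frac{9}{4}$)
$Y{\left(q \right)} = - \frac{1941}{4}$ ($Y{\left(q \right)} = - \frac{9}{4} - 483 = - \frac{1941}{4}$)
$- Y{\left(R{\left(-17,-24 \right)} \right)} = \left(-1\right) \left(- \frac{1941}{4}\right) = \frac{1941}{4}$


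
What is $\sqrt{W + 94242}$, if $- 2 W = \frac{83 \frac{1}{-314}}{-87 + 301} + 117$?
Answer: $\frac{\sqrt{425266987885970}}{67196} \approx 306.89$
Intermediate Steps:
$W = - \frac{7861849}{134392}$ ($W = - \frac{\frac{83 \frac{1}{-314}}{-87 + 301} + 117}{2} = - \frac{\frac{83 \left(- \frac{1}{314}\right)}{214} + 117}{2} = - \frac{\left(- \frac{83}{314}\right) \frac{1}{214} + 117}{2} = - \frac{- \frac{83}{67196} + 117}{2} = \left(- \frac{1}{2}\right) \frac{7861849}{67196} = - \frac{7861849}{134392} \approx -58.499$)
$\sqrt{W + 94242} = \sqrt{- \frac{7861849}{134392} + 94242} = \sqrt{\frac{12657509015}{134392}} = \frac{\sqrt{425266987885970}}{67196}$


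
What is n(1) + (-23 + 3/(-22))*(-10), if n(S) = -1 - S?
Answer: 2523/11 ≈ 229.36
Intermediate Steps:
n(1) + (-23 + 3/(-22))*(-10) = (-1 - 1*1) + (-23 + 3/(-22))*(-10) = (-1 - 1) + (-23 + 3*(-1/22))*(-10) = -2 + (-23 - 3/22)*(-10) = -2 - 509/22*(-10) = -2 + 2545/11 = 2523/11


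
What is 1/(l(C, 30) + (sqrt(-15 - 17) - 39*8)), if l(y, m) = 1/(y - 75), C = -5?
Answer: -1996880/623256321 - 25600*I*sqrt(2)/623256321 ≈ -0.0032039 - 5.8088e-5*I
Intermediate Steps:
l(y, m) = 1/(-75 + y)
1/(l(C, 30) + (sqrt(-15 - 17) - 39*8)) = 1/(1/(-75 - 5) + (sqrt(-15 - 17) - 39*8)) = 1/(1/(-80) + (sqrt(-32) - 312)) = 1/(-1/80 + (4*I*sqrt(2) - 312)) = 1/(-1/80 + (-312 + 4*I*sqrt(2))) = 1/(-24961/80 + 4*I*sqrt(2))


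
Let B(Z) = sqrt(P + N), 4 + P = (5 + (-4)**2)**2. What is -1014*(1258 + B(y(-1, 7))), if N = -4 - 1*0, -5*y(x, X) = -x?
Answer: -1275612 - 1014*sqrt(433) ≈ -1.2967e+6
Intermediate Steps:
y(x, X) = x/5 (y(x, X) = -(-1)*x/5 = x/5)
N = -4 (N = -4 + 0 = -4)
P = 437 (P = -4 + (5 + (-4)**2)**2 = -4 + (5 + 16)**2 = -4 + 21**2 = -4 + 441 = 437)
B(Z) = sqrt(433) (B(Z) = sqrt(437 - 4) = sqrt(433))
-1014*(1258 + B(y(-1, 7))) = -1014*(1258 + sqrt(433)) = -1275612 - 1014*sqrt(433)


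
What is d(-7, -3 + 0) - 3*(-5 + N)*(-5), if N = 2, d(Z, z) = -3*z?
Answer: -36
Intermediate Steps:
d(-7, -3 + 0) - 3*(-5 + N)*(-5) = -3*(-3 + 0) - 3*(-5 + 2)*(-5) = -3*(-3) - 3*(-3)*(-5) = 9 + 9*(-5) = 9 - 45 = -36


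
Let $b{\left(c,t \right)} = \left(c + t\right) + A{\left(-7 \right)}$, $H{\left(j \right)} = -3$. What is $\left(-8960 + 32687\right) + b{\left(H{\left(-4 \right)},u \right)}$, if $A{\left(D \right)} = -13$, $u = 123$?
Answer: $23834$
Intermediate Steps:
$b{\left(c,t \right)} = -13 + c + t$ ($b{\left(c,t \right)} = \left(c + t\right) - 13 = -13 + c + t$)
$\left(-8960 + 32687\right) + b{\left(H{\left(-4 \right)},u \right)} = \left(-8960 + 32687\right) - -107 = 23727 + 107 = 23834$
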